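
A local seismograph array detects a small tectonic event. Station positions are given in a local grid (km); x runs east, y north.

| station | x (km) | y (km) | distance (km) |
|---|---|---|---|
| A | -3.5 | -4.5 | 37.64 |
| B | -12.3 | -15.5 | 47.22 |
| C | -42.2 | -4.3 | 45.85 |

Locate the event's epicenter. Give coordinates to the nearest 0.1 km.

(-13.8, 31.7)

Circle about each station: (x + 3.5)² + (y + 4.5)² = 37.64²; (x + 12.3)² + (y + 15.5)² = 47.22²; (x + 42.2)² + (y + 4.3)² = 45.85².
Subtracting the A equation from the B and C equations removes the quadratic terms:
-17.6 x − 22.0 y = -453.92
-77.4 x + 0.4 y = 1081.38
Solving the 2×2 system: x ≈ -13.8, y ≈ 31.7 km.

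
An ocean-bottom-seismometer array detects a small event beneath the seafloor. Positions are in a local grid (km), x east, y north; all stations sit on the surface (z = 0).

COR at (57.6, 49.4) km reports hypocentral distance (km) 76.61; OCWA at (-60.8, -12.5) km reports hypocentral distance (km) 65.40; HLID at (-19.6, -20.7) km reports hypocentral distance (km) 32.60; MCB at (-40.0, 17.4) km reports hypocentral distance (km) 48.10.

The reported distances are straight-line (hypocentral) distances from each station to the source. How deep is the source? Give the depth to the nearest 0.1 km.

Each station gives a sphere (x−x_i)² + (y−y_i)² + z² = d_i² (stations at z=0).
Subtracting the COR sphere from OCWA and HLID: z² cancels, leaving linear equations in x and y:
-236.8 x − 123.8 y = -313.30
-154.4 x − 140.2 y = -139.14
Solving: x ≈ 1.896, y ≈ -1.095 km (keep extra digits for the depth step; rounded: 1.9, -1.1).
Then from the COR sphere: z² = 76.61² − (x − 57.6)² − (y − 49.4)² with x = 1.896, y = -1.095, so z ≈ 14.711 ≈ 14.7 km.
Check against MCB (with the unrounded solution): distance 48.10 ≈ 48.10 km. ✓

z ≈ 14.7 km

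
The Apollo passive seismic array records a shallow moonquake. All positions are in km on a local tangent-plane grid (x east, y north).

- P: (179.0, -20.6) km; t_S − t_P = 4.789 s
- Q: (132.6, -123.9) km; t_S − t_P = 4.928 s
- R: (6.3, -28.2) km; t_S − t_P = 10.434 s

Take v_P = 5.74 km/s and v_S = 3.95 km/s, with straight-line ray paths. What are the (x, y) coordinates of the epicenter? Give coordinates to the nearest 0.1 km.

134.2 km east, -61.5 km north

Distance from S−P lag: d = Δt · v_P v_S / (v_P − v_S) = Δt · (5.74·3.95)/(5.74−3.95) ≈ 12.6665·Δt.
So d_P = 60.66, d_Q = 62.42, d_R = 132.16 km.
Circle about each station: (x − 179.0)² + (y + 20.6)² = 60.66²; (x − 132.6)² + (y + 123.9)² = 62.42²; (x − 6.3)² + (y + 28.2)² = 132.16².
Subtracting the P equation from the Q and R equations removes the quadratic terms:
-92.8 x − 206.6 y = 251.99
-345.4 x − 15.2 y = -45417.06
Solving the 2×2 system: x ≈ 134.2, y ≈ -61.5 km.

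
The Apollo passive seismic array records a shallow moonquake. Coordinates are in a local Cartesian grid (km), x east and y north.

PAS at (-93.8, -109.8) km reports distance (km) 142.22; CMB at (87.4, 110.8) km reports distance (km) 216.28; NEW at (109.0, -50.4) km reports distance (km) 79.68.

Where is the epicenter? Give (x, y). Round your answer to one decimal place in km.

(48.2, -101.9)

Circle about each station: (x + 93.8)² + (y + 109.8)² = 142.22²; (x − 87.4)² + (y − 110.8)² = 216.28²; (x − 109.0)² + (y + 50.4)² = 79.68².
Subtracting the PAS equation from the CMB and NEW equations removes the quadratic terms:
362.4 x + 441.2 y = -27489.59
405.6 x + 118.8 y = 7444.31
Solving the 2×2 system: x ≈ 48.2, y ≈ -101.9 km.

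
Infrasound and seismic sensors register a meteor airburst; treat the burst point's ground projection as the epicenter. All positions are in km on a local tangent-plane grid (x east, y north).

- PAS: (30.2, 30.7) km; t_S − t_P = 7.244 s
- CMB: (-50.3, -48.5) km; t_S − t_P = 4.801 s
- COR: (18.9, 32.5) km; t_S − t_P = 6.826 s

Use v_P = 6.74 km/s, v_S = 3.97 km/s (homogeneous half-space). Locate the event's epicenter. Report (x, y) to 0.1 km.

x ≈ -9.1 km, y ≈ -27.2 km

Distance from S−P lag: d = Δt · v_P v_S / (v_P − v_S) = Δt · (6.74·3.97)/(6.74−3.97) ≈ 9.6599·Δt.
So d_PAS = 69.98, d_CMB = 46.38, d_COR = 65.94 km.
Circle about each station: (x − 30.2)² + (y − 30.7)² = 69.98²; (x + 50.3)² + (y + 48.5)² = 46.38²; (x − 18.9)² + (y − 32.5)² = 65.94².
Subtracting pairs of circle equations eliminates x²+y² and gives linear equations (the radical axes):
-161.0 x − 158.4 y = 5773.91
-22.6 x + 3.6 y = 108.05
Solving the 2×2 system: x ≈ -9.1, y ≈ -27.2 km.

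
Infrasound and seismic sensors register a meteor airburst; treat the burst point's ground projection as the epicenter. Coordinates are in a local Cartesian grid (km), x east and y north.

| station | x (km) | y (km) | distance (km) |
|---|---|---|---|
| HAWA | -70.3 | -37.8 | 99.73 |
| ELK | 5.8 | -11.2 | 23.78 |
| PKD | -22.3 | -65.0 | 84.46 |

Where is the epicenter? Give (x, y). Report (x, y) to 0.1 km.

Circle about each station: (x + 70.3)² + (y + 37.8)² = 99.73²; (x − 5.8)² + (y + 11.2)² = 23.78²; (x + 22.3)² + (y + 65.0)² = 84.46².
Subtracting the HAWA equation from the ELK and PKD equations removes the quadratic terms:
152.2 x + 53.2 y = 3168.73
96.0 x − 54.4 y = 1163.94
Solving the 2×2 system: x ≈ 17.5, y ≈ 9.5 km.

x ≈ 17.5 km, y ≈ 9.5 km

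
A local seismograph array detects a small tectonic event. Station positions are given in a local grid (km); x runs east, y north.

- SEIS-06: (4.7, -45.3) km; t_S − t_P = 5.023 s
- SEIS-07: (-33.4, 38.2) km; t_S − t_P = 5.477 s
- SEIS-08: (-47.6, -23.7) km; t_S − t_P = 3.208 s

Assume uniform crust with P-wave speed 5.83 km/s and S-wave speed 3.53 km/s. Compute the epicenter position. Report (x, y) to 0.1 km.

Distance from S−P lag: d = Δt · v_P v_S / (v_P − v_S) = Δt · (5.83·3.53)/(5.83−3.53) ≈ 8.9478·Δt.
So d_SEIS-06 = 44.94, d_SEIS-07 = 49.01, d_SEIS-08 = 28.70 km.
Circle about each station: (x − 4.7)² + (y + 45.3)² = 44.94²; (x + 33.4)² + (y − 38.2)² = 49.01²; (x + 47.6)² + (y + 23.7)² = 28.70².
Subtracting the SEIS-06 equation from the SEIS-07 and SEIS-08 equations removes the quadratic terms:
-76.2 x + 167.0 y = 118.24
-104.6 x + 43.2 y = 1949.18
Solving the 2×2 system: x ≈ -22.6, y ≈ -9.6 km.
Check against SEIS-06 (with the unrounded x, y): √((x − 4.7)²+(y + 45.3)²) = 44.94 ≈ 44.94 km. ✓

-22.6 km east, -9.6 km north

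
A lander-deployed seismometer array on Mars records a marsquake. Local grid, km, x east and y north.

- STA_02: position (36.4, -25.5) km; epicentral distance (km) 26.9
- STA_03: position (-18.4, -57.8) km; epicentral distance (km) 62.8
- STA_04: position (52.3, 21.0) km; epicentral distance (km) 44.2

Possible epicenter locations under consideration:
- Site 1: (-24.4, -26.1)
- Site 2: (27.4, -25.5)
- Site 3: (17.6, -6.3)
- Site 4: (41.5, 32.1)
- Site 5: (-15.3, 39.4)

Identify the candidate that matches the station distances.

For each candidate, compare |candidate − station| to the reported distance:
Site 1: residuals STA_02 33.9, STA_03 30.5, STA_04 45.8 → max 45.8 km
Site 2: residuals STA_02 17.9, STA_03 6.8, STA_04 8.5 → max 17.9 km
Site 3: residuals STA_02 0.0, STA_03 0.0, STA_04 0.0 → max 0.0 km
Site 4: residuals STA_02 30.9, STA_03 45.2, STA_04 28.7 → max 45.2 km
Site 5: residuals STA_02 56.1, STA_03 34.4, STA_04 25.9 → max 56.1 km
Only Site 3 has all residuals ≈ 0.

Site 3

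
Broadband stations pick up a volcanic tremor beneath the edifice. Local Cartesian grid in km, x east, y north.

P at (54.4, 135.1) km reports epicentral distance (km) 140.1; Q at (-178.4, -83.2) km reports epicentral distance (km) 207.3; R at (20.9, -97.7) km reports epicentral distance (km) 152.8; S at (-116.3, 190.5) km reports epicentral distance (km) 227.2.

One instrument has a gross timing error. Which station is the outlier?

R

Solve using three stations at a time. Using P, Q, S (subtract circle equations pairwise → linear system) gives (x, y) ≈ (10.6, 2.0).
Distances from that point to each station vs reported:
  P: calculated 140.1 vs reported 140.1 → residual 0.0 km
  Q: calculated 207.3 vs reported 207.3 → residual 0.0 km
  R: calculated 100.3 vs reported 152.8 → residual 52.5 km
  S: calculated 227.2 vs reported 227.2 → residual 0.0 km
P, Q, S are mutually consistent (residuals ≈ 0); R is off by 52.5 km.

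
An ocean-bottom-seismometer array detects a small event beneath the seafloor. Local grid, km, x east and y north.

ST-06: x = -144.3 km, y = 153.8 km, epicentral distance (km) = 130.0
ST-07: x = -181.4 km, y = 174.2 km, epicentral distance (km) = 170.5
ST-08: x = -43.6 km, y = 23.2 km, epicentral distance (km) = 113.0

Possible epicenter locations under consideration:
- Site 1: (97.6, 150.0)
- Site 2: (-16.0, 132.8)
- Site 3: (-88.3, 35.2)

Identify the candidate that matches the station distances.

For each candidate, compare |candidate − station| to the reported distance:
Site 1: residuals ST-06 111.9, ST-07 109.5, ST-08 76.8 → max 111.9 km
Site 2: residuals ST-06 0.0, ST-07 0.0, ST-08 0.0 → max 0.0 km
Site 3: residuals ST-06 1.2, ST-07 3.2, ST-08 66.7 → max 66.7 km
Only Site 2 has all residuals ≈ 0.

Site 2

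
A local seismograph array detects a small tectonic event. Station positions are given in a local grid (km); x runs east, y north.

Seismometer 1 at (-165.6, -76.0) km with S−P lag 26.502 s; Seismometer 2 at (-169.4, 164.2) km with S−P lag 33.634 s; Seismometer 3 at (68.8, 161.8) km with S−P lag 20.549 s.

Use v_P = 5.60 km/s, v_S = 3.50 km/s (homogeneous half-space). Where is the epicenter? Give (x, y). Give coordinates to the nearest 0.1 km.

(77.4, -29.8)

Distance from S−P lag: d = Δt · v_P v_S / (v_P − v_S) = Δt · (5.60·3.50)/(5.60−3.50) ≈ 9.3333·Δt.
So d_Seismometer 1 = 247.35, d_Seismometer 2 = 313.92, d_Seismometer 3 = 191.79 km.
Circle about each station: (x + 165.6)² + (y + 76.0)² = 247.35²; (x + 169.4)² + (y − 164.2)² = 313.92²; (x − 68.8)² + (y − 161.8)² = 191.79².
Subtracting the Seismometer 1 equation from the Seismometer 2 and Seismometer 3 equations removes the quadratic terms:
-7.6 x + 480.4 y = -14905.10
468.8 x + 475.6 y = 22111.94
Solving the 2×2 system: x ≈ 77.4, y ≈ -29.8 km.
Check against Seismometer 1 (with the unrounded x, y): √((x + 165.6)²+(y + 76.0)²) = 247.35 ≈ 247.35 km. ✓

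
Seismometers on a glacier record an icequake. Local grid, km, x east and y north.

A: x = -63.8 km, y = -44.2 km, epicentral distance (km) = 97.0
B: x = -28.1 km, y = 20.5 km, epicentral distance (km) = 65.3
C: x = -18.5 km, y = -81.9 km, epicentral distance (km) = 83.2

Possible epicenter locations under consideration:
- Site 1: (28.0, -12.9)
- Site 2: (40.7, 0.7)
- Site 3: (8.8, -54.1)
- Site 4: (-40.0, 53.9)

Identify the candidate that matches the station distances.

Site 1

For each candidate, compare |candidate − station| to the reported distance:
Site 1: residuals A 0.0, B 0.0, C 0.0 → max 0.0 km
Site 2: residuals A 16.7, B 6.3, C 18.4 → max 18.4 km
Site 3: residuals A 23.7, B 17.9, C 44.2 → max 44.2 km
Site 4: residuals A 3.9, B 29.8, C 54.3 → max 54.3 km
Only Site 1 has all residuals ≈ 0.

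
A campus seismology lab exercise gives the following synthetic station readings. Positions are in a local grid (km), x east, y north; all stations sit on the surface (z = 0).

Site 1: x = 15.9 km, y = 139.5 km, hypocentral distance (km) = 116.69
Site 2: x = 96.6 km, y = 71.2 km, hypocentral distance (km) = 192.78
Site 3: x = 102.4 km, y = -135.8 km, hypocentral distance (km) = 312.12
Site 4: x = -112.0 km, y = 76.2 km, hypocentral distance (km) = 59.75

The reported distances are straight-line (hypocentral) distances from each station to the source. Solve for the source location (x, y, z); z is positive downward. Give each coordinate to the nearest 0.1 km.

x ≈ -87.4 km, y ≈ 108.0 km, depth ≈ 44.2 km

Each station gives a sphere (x−x_i)² + (y−y_i)² + z² = d_i² (stations at z=0).
Subtracting the Site 1 sphere from Site 2 and Site 3: z² cancels, leaving linear equations in x and y:
161.4 x − 136.6 y = -28859.63
173.0 x − 550.6 y = -74588.00
Solving: x ≈ -87.398, y ≈ 108.006 km (keep extra digits for the depth step; rounded: -87.4, 108.0).
Then from the Site 1 sphere: z² = 116.69² − (x − 15.9)² − (y − 139.5)² with x = -87.398, y = 108.006, so z ≈ 44.206 ≈ 44.2 km.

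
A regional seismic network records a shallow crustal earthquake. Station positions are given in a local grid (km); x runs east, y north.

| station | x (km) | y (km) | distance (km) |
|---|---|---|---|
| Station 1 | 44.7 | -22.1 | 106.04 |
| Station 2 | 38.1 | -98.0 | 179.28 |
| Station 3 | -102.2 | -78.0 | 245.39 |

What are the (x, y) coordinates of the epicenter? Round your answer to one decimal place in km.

(91.0, 73.3)

Circle about each station: (x − 44.7)² + (y + 22.1)² = 106.04²; (x − 38.1)² + (y + 98.0)² = 179.28²; (x + 102.2)² + (y + 78.0)² = 245.39².
Subtracting pairs of circle equations eliminates x²+y² and gives linear equations (the radical axes):
-13.2 x − 151.8 y = -12327.73
-293.8 x − 111.8 y = -34929.43
Solving the 2×2 system: x ≈ 91.0, y ≈ 73.3 km.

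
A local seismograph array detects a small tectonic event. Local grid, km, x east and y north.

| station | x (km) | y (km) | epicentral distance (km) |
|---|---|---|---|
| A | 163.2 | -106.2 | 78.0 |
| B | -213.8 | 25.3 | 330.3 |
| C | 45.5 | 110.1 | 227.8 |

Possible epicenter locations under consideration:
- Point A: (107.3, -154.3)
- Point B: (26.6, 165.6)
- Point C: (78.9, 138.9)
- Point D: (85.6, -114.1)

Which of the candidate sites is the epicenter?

For each candidate, compare |candidate − station| to the reported distance:
Point A: residuals A 4.3, B 37.6, C 43.7 → max 43.7 km
Point B: residuals A 226.2, B 52.0, C 169.2 → max 226.2 km
Point C: residuals A 181.2, B 16.3, C 183.7 → max 183.7 km
Point D: residuals A 0.0, B 0.0, C 0.0 → max 0.0 km
Only Point D has all residuals ≈ 0.

Point D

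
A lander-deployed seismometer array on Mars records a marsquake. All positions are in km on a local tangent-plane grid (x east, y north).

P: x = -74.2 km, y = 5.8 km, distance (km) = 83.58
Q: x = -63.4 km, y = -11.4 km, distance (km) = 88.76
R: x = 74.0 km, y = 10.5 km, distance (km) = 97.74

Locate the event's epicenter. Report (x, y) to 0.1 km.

Circle about each station: (x + 74.2)² + (y − 5.8)² = 83.58²; (x + 63.4)² + (y + 11.4)² = 88.76²; (x − 74.0)² + (y − 10.5)² = 97.74².
Subtracting the P equation from the Q and R equations removes the quadratic terms:
21.6 x − 34.4 y = -2282.48
296.4 x + 9.4 y = -2520.52
Solving the 2×2 system: x ≈ -10.4, y ≈ 59.8 km.

-10.4 km east, 59.8 km north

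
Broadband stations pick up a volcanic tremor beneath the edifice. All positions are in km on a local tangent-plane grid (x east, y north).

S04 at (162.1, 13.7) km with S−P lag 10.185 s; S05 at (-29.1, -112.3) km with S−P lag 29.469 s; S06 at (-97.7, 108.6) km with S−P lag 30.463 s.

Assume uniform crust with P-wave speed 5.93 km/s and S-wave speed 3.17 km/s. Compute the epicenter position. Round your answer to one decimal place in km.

98.9 km east, 42.3 km north

Distance from S−P lag: d = Δt · v_P v_S / (v_P − v_S) = Δt · (5.93·3.17)/(5.93−3.17) ≈ 6.8109·Δt.
So d_S04 = 69.37, d_S05 = 200.71, d_S06 = 207.48 km.
Circle about each station: (x − 162.1)² + (y − 13.7)² = 69.37²; (x + 29.1)² + (y + 112.3)² = 200.71²; (x + 97.7)² + (y − 108.6)² = 207.48².
Subtracting pairs of circle equations eliminates x²+y² and gives linear equations (the radical axes):
-382.4 x − 252.0 y = -48478.31
-519.6 x + 189.8 y = -43360.60
Solving the 2×2 system: x ≈ 98.9, y ≈ 42.3 km.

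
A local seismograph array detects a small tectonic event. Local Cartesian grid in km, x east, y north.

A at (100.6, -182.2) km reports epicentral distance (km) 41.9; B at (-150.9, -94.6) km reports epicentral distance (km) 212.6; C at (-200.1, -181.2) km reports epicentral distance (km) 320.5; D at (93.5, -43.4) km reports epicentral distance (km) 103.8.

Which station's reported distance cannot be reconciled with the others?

B

Solve using three stations at a time. Using A, C, D (subtract circle equations pairwise → linear system) gives (x, y) ≈ (118.3, -144.2).
Distances from that point to each station vs reported:
  A: calculated 41.9 vs reported 41.9 → residual 0.0 km
  B: calculated 273.7 vs reported 212.6 → residual 61.1 km
  C: calculated 320.5 vs reported 320.5 → residual 0.0 km
  D: calculated 103.8 vs reported 103.8 → residual 0.0 km
A, C, D are mutually consistent (residuals ≈ 0); B is off by 61.1 km.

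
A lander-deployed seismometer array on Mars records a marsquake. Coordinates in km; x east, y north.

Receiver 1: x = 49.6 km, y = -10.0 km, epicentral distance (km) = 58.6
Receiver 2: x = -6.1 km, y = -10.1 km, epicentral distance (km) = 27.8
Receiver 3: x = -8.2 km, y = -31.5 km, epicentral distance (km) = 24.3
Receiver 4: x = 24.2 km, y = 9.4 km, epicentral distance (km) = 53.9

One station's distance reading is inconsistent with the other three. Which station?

Solve using three stations at a time. Using Receiver 1, Receiver 2, Receiver 4 (subtract circle equations pairwise → linear system) gives (x, y) ≈ (-2.1, -37.7).
Distances from that point to each station vs reported:
  Receiver 1: calculated 58.7 vs reported 58.6 → residual 0.1 km
  Receiver 2: calculated 27.9 vs reported 27.8 → residual 0.1 km
  Receiver 3: calculated 8.7 vs reported 24.3 → residual 15.6 km
  Receiver 4: calculated 54.0 vs reported 53.9 → residual 0.1 km
Receiver 1, Receiver 2, Receiver 4 are mutually consistent (residuals ≈ 0); Receiver 3 is off by 15.6 km.

Receiver 3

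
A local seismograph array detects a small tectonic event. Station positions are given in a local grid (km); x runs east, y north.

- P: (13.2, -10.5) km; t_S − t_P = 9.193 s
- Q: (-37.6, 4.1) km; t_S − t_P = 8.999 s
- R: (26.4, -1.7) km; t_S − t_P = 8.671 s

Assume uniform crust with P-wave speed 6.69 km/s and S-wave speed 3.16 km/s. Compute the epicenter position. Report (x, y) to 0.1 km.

-0.2 km east, 42.9 km north

Distance from S−P lag: d = Δt · v_P v_S / (v_P − v_S) = Δt · (6.69·3.16)/(6.69−3.16) ≈ 5.9888·Δt.
So d_P = 55.05, d_Q = 53.89, d_R = 51.93 km.
Circle about each station: (x − 13.2)² + (y + 10.5)² = 55.05²; (x + 37.6)² + (y − 4.1)² = 53.89²; (x − 26.4)² + (y + 1.7)² = 51.93².
Subtracting pairs of circle equations eliminates x²+y² and gives linear equations (the radical axes):
-101.6 x + 29.2 y = 1272.45
26.4 x + 17.6 y = 749.14
Solving the 2×2 system: x ≈ -0.2, y ≈ 42.9 km.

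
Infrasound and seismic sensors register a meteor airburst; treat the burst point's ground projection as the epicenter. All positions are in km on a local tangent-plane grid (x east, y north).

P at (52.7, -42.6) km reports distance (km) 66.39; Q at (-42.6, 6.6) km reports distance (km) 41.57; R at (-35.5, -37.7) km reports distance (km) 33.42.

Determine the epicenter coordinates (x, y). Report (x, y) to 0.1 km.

x ≈ -8.8 km, y ≈ -17.6 km

Circle about each station: (x − 52.7)² + (y + 42.6)² = 66.39²; (x + 42.6)² + (y − 6.6)² = 41.57²; (x + 35.5)² + (y + 37.7)² = 33.42².
Subtracting the P equation from the Q and R equations removes the quadratic terms:
-190.6 x + 98.4 y = -54.16
-176.4 x + 9.8 y = 1380.23
Solving the 2×2 system: x ≈ -8.8, y ≈ -17.6 km.
Check against P (with the unrounded x, y): √((x − 52.7)²+(y + 42.6)²) = 66.39 ≈ 66.39 km. ✓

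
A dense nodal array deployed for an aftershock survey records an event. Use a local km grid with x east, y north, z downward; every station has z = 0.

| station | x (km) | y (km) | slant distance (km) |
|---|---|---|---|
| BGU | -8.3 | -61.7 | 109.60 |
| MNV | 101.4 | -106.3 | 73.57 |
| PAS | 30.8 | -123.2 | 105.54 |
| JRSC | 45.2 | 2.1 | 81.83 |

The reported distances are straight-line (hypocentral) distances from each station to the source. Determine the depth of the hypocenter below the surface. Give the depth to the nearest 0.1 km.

44.8 km

Each station gives a sphere (x−x_i)² + (y−y_i)² + z² = d_i² (stations at z=0).
Subtracting the BGU sphere from MNV and PAS: z² cancels, leaving linear equations in x and y:
219.4 x − 89.2 y = 24305.49
78.2 x − 123.0 y = 13124.57
Solving: x ≈ 90.894, y ≈ -48.916 km (keep extra digits for the depth step; rounded: 90.9, -48.9).
Then from the BGU sphere: z² = 109.60² − (x + 8.3)² − (y + 61.7)² with x = 90.894, y = -48.916, so z ≈ 44.825 ≈ 44.8 km.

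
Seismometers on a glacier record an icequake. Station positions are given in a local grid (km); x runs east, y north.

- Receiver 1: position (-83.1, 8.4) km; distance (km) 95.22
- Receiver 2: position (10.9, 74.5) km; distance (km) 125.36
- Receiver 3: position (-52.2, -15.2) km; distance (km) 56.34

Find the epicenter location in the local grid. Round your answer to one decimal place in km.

Circle about each station: (x + 83.1)² + (y − 8.4)² = 95.22²; (x − 10.9)² + (y − 74.5)² = 125.36²; (x + 52.2)² + (y + 15.2)² = 56.34².
Subtracting the Receiver 1 equation from the Receiver 2 and Receiver 3 equations removes the quadratic terms:
188.0 x + 132.2 y = -7955.39
61.8 x − 47.2 y = 1872.36
Solving the 2×2 system: x ≈ -7.5, y ≈ -49.5 km.

-7.5 km east, -49.5 km north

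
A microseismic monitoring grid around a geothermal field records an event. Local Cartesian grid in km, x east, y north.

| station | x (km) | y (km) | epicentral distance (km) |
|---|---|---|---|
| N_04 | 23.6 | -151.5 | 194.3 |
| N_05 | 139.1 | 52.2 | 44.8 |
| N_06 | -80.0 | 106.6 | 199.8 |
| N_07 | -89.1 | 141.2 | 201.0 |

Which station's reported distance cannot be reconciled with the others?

Solve using three stations at a time. Using N_04, N_05, N_06 (subtract circle equations pairwise → linear system) gives (x, y) ≈ (102.8, 25.9).
Distances from that point to each station vs reported:
  N_04: calculated 194.3 vs reported 194.3 → residual 0.0 km
  N_05: calculated 44.8 vs reported 44.8 → residual 0.0 km
  N_06: calculated 199.8 vs reported 199.8 → residual 0.0 km
  N_07: calculated 223.9 vs reported 201.0 → residual 22.9 km
N_04, N_05, N_06 are mutually consistent (residuals ≈ 0); N_07 is off by 22.9 km.

N_07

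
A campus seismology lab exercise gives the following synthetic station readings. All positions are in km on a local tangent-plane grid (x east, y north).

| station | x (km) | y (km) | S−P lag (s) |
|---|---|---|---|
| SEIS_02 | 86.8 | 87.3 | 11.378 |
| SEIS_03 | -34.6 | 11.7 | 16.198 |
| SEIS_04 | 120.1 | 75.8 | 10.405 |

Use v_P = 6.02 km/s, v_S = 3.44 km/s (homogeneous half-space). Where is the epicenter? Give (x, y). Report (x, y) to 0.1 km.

x ≈ 94.5 km, y ≈ -3.7 km

Distance from S−P lag: d = Δt · v_P v_S / (v_P − v_S) = Δt · (6.02·3.44)/(6.02−3.44) ≈ 8.0267·Δt.
So d_SEIS_02 = 91.33, d_SEIS_03 = 130.02, d_SEIS_04 = 83.52 km.
Circle about each station: (x − 86.8)² + (y − 87.3)² = 91.33²; (x + 34.6)² + (y − 11.7)² = 130.02²; (x − 120.1)² + (y − 75.8)² = 83.52².
Subtracting pairs of circle equations eliminates x²+y² and gives linear equations (the radical axes):
-242.8 x − 151.2 y = -22385.51
66.6 x − 23.0 y = 6379.70
Solving the 2×2 system: x ≈ 94.5, y ≈ -3.7 km.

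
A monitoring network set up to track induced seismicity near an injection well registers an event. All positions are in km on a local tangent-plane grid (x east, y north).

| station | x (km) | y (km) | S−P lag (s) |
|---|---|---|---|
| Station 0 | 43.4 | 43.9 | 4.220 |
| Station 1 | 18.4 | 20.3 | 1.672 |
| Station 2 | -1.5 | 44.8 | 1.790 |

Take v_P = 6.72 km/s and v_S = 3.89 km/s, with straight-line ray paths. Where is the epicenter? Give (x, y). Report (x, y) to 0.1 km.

(6.8, 30.5)

Distance from S−P lag: d = Δt · v_P v_S / (v_P − v_S) = Δt · (6.72·3.89)/(6.72−3.89) ≈ 9.2370·Δt.
So d_Station 0 = 38.98, d_Station 1 = 15.44, d_Station 2 = 16.53 km.
Circle about each station: (x − 43.4)² + (y − 43.9)² = 38.98²; (x − 18.4)² + (y − 20.3)² = 15.44²; (x + 1.5)² + (y − 44.8)² = 16.53².
Subtracting pairs of circle equations eliminates x²+y² and gives linear equations (the radical axes):
-50.0 x − 47.2 y = -1779.07
-89.8 x + 1.8 y = -555.28
Solving the 2×2 system: x ≈ 6.8, y ≈ 30.5 km.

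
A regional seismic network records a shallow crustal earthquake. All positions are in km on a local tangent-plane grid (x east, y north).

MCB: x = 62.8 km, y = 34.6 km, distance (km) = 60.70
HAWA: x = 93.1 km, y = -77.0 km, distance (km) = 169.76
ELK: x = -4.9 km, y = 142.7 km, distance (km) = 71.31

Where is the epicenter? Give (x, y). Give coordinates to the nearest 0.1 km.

17.5 km east, 75.0 km north

Circle about each station: (x − 62.8)² + (y − 34.6)² = 60.70²; (x − 93.1)² + (y + 77.0)² = 169.76²; (x + 4.9)² + (y − 142.7)² = 71.31².
Subtracting pairs of circle equations eliminates x²+y² and gives linear equations (the radical axes):
60.6 x − 223.2 y = -15678.36
-135.4 x + 216.2 y = 13845.67
Solving the 2×2 system: x ≈ 17.5, y ≈ 75.0 km.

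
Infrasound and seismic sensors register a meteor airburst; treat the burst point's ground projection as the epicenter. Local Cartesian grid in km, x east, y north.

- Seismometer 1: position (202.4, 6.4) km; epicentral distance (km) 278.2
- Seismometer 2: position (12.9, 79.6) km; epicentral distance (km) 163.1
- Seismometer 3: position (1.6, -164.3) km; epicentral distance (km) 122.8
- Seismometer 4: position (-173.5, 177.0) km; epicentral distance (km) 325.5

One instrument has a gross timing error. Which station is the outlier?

Seismometer 4

Solve using three stations at a time. Using Seismometer 1, Seismometer 2, Seismometer 3 (subtract circle equations pairwise → linear system) gives (x, y) ≈ (-67.1, -62.5).
Distances from that point to each station vs reported:
  Seismometer 1: calculated 278.2 vs reported 278.2 → residual 0.0 km
  Seismometer 2: calculated 163.1 vs reported 163.1 → residual 0.0 km
  Seismometer 3: calculated 122.8 vs reported 122.8 → residual 0.0 km
  Seismometer 4: calculated 262.1 vs reported 325.5 → residual 63.4 km
Seismometer 1, Seismometer 2, Seismometer 3 are mutually consistent (residuals ≈ 0); Seismometer 4 is off by 63.4 km.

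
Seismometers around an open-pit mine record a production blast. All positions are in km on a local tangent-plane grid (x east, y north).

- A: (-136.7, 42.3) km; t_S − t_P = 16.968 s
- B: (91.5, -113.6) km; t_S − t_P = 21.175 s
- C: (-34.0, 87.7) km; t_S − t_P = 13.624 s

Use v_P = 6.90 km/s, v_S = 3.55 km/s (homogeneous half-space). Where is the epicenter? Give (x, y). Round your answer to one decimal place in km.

Distance from S−P lag: d = Δt · v_P v_S / (v_P − v_S) = Δt · (6.90·3.55)/(6.90−3.55) ≈ 7.3119·Δt.
So d_A = 124.07, d_B = 154.83, d_C = 99.62 km.
Circle about each station: (x + 136.7)² + (y − 42.3)² = 124.07²; (x − 91.5)² + (y + 113.6)² = 154.83²; (x + 34.0)² + (y − 87.7)² = 99.62².
Subtracting the A equation from the B and C equations removes the quadratic terms:
456.4 x − 311.8 y = -7777.93
205.4 x + 90.8 y = -6159.67
Solving the 2×2 system: x ≈ -24.9, y ≈ -11.5 km.

x ≈ -24.9 km, y ≈ -11.5 km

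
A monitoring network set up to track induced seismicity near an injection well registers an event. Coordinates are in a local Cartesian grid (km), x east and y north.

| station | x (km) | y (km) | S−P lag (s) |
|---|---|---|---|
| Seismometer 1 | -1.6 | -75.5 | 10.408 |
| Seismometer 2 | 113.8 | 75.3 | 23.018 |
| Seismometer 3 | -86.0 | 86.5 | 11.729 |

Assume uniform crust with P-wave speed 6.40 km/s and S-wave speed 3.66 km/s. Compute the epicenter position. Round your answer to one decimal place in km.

x ≈ -63.0 km, y ≈ -11.1 km

Distance from S−P lag: d = Δt · v_P v_S / (v_P − v_S) = Δt · (6.40·3.66)/(6.40−3.66) ≈ 8.5489·Δt.
So d_Seismometer 1 = 88.98, d_Seismometer 2 = 196.78, d_Seismometer 3 = 100.27 km.
Circle about each station: (x + 1.6)² + (y + 75.5)² = 88.98²; (x − 113.8)² + (y − 75.3)² = 196.78²; (x + 86.0)² + (y − 86.5)² = 100.27².
Subtracting pairs of circle equations eliminates x²+y² and gives linear equations (the radical axes):
230.8 x + 301.6 y = -17887.21
-168.8 x + 324.0 y = 7038.81
Solving the 2×2 system: x ≈ -63.0, y ≈ -11.1 km.
Check against Seismometer 1 (with the unrounded x, y): √((x + 1.6)²+(y + 75.5)²) = 88.98 ≈ 88.98 km. ✓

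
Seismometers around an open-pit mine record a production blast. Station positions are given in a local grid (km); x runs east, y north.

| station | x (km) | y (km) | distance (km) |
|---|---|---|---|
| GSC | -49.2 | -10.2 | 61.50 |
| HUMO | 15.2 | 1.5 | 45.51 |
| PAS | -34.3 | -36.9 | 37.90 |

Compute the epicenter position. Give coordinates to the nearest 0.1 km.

Circle about each station: (x + 49.2)² + (y + 10.2)² = 61.50²; (x − 15.2)² + (y − 1.5)² = 45.51²; (x + 34.3)² + (y + 36.9)² = 37.90².
Subtracting pairs of circle equations eliminates x²+y² and gives linear equations (the radical axes):
128.8 x + 23.4 y = -580.30
29.8 x − 53.4 y = 2359.26
Solving the 2×2 system: x ≈ 3.2, y ≈ -42.4 km.

3.2 km east, -42.4 km north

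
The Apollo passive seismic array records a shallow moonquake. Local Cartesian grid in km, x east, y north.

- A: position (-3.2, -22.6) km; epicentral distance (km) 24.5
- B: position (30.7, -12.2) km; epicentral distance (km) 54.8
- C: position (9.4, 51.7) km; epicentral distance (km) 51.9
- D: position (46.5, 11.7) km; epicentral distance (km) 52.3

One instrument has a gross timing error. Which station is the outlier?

Solve using three stations at a time. Using A, C, D (subtract circle equations pairwise → linear system) gives (x, y) ≈ (-4.8, 1.8).
Distances from that point to each station vs reported:
  A: calculated 24.5 vs reported 24.5 → residual 0.0 km
  B: calculated 38.2 vs reported 54.8 → residual 16.6 km
  C: calculated 51.9 vs reported 51.9 → residual 0.0 km
  D: calculated 52.3 vs reported 52.3 → residual 0.0 km
A, C, D are mutually consistent (residuals ≈ 0); B is off by 16.6 km.

B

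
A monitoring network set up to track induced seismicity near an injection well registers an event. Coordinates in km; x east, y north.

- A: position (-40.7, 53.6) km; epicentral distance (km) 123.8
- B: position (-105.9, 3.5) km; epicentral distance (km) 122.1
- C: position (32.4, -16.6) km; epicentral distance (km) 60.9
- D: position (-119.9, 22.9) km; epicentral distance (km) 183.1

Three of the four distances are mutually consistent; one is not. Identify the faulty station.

Solve using three stations at a time. Using A, B, C (subtract circle equations pairwise → linear system) gives (x, y) ≈ (-4.7, -64.9).
Distances from that point to each station vs reported:
  A: calculated 123.8 vs reported 123.8 → residual 0.0 km
  B: calculated 122.1 vs reported 122.1 → residual 0.0 km
  C: calculated 60.9 vs reported 60.9 → residual 0.0 km
  D: calculated 144.8 vs reported 183.1 → residual 38.3 km
A, B, C are mutually consistent (residuals ≈ 0); D is off by 38.3 km.

D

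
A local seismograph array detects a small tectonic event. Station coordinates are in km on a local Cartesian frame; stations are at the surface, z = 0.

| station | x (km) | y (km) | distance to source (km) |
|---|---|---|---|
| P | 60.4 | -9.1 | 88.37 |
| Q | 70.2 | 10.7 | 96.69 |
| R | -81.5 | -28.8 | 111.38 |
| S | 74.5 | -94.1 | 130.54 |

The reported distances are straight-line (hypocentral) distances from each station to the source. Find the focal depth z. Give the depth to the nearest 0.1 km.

z ≈ 68.1 km

Each station gives a sphere (x−x_i)² + (y−y_i)² + z² = d_i² (stations at z=0).
Subtracting the P sphere from Q and R: z² cancels, leaving linear equations in x and y:
19.6 x + 39.6 y = -228.14
-283.8 x − 39.4 y = -855.53
Solving: x ≈ 4.096, y ≈ -7.788 km (keep extra digits for the depth step; rounded: 4.1, -7.8).
Then from the P sphere: z² = 88.37² − (x − 60.4)² − (y + 9.1)² with x = 4.096, y = -7.788, so z ≈ 68.098 ≈ 68.1 km.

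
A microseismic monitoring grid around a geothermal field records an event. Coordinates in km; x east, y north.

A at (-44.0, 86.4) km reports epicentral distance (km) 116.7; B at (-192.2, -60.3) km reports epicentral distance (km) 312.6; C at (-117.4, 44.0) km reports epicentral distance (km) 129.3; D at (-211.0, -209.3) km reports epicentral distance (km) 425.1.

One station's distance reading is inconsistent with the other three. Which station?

C

Solve using three stations at a time. Using A, B, D (subtract circle equations pairwise → linear system) gives (x, y) ≈ (70.3, 109.4).
Distances from that point to each station vs reported:
  A: calculated 116.6 vs reported 116.7 → residual 0.1 km
  B: calculated 312.5 vs reported 312.6 → residual 0.1 km
  C: calculated 198.7 vs reported 129.3 → residual 69.4 km
  D: calculated 425.1 vs reported 425.1 → residual 0.0 km
A, B, D are mutually consistent (residuals ≈ 0); C is off by 69.4 km.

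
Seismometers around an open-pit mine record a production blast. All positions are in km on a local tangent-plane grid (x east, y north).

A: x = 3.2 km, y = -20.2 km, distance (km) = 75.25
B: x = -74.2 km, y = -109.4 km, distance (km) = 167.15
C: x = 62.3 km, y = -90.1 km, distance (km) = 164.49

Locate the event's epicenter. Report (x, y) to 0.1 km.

-23.9 km east, 50.0 km north

Circle about each station: (x − 3.2)² + (y + 20.2)² = 75.25²; (x + 74.2)² + (y + 109.4)² = 167.15²; (x − 62.3)² + (y + 90.1)² = 164.49².
Subtracting the A equation from the B and C equations removes the quadratic terms:
-154.8 x − 178.4 y = -5220.84
118.2 x − 139.8 y = -9813.38
Solving the 2×2 system: x ≈ -23.9, y ≈ 50.0 km.
Check against A (with the unrounded x, y): √((x − 3.2)²+(y + 20.2)²) = 75.24 ≈ 75.25 km. ✓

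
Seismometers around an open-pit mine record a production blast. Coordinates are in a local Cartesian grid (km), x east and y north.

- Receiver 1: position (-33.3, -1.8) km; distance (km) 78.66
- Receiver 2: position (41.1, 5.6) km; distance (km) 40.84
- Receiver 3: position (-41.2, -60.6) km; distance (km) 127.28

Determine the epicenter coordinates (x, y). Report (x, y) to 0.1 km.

Circle about each station: (x + 33.3)² + (y + 1.8)² = 78.66²; (x − 41.1)² + (y − 5.6)² = 40.84²; (x + 41.2)² + (y + 60.6)² = 127.28².
Subtracting the Receiver 1 equation from the Receiver 2 and Receiver 3 equations removes the quadratic terms:
148.8 x + 14.8 y = 5127.93
-15.8 x − 117.6 y = -5755.13
Solving the 2×2 system: x ≈ 30.0, y ≈ 44.9 km.

(30.0, 44.9)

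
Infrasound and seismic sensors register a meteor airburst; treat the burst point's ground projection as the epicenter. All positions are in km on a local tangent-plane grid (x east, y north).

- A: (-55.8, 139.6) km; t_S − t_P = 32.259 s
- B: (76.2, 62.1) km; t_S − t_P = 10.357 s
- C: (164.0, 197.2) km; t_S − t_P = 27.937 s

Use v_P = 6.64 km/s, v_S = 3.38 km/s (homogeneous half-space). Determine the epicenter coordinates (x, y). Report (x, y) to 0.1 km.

123.9 km east, 9.1 km north

Distance from S−P lag: d = Δt · v_P v_S / (v_P − v_S) = Δt · (6.64·3.38)/(6.64−3.38) ≈ 6.8844·Δt.
So d_A = 222.08, d_B = 71.30, d_C = 192.33 km.
Circle about each station: (x + 55.8)² + (y − 139.6)² = 222.08²; (x − 76.2)² + (y − 62.1)² = 71.30²; (x − 164.0)² + (y − 197.2)² = 192.33².
Subtracting the A equation from the B and C equations removes the quadratic terms:
264.0 x − 155.0 y = 31296.89
439.6 x + 115.2 y = 55510.74
Solving the 2×2 system: x ≈ 123.9, y ≈ 9.1 km.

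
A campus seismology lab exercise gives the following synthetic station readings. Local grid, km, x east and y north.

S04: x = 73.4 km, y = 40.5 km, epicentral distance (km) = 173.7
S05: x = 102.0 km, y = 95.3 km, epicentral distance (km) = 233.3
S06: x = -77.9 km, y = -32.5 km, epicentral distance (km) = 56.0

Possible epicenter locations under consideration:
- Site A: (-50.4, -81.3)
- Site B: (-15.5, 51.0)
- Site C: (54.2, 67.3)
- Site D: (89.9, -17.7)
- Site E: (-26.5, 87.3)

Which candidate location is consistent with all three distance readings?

Site A

For each candidate, compare |candidate − station| to the reported distance:
Site A: residuals S04 0.0, S05 0.0, S06 0.0 → max 0.0 km
Site B: residuals S04 84.2, S05 107.7, S06 48.2 → max 107.7 km
Site C: residuals S04 140.7, S05 177.9, S06 109.6 → max 177.9 km
Site D: residuals S04 113.2, S05 119.7, S06 112.5 → max 119.7 km
Site E: residuals S04 63.4, S05 104.6, S06 74.4 → max 104.6 km
Only Site A has all residuals ≈ 0.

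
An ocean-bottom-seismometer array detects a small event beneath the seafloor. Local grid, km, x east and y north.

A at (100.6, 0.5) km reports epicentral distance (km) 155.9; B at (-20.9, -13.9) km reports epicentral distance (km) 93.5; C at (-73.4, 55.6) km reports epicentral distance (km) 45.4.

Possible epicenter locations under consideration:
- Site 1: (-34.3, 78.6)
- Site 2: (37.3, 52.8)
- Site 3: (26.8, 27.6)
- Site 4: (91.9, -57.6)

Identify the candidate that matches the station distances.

For each candidate, compare |candidate − station| to the reported distance:
Site 1: residuals A 0.0, B 0.0, C 0.0 → max 0.0 km
Site 2: residuals A 73.8, B 5.0, C 65.3 → max 73.8 km
Site 3: residuals A 77.3, B 30.3, C 58.6 → max 77.3 km
Site 4: residuals A 97.2, B 27.5, C 154.9 → max 154.9 km
Only Site 1 has all residuals ≈ 0.

Site 1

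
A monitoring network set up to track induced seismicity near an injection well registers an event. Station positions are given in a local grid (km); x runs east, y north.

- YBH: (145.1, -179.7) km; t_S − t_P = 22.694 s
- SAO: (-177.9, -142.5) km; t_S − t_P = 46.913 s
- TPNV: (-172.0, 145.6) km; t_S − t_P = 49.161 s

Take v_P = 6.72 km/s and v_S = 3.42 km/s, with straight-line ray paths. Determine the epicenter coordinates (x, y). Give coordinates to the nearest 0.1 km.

(126.1, -22.8)

Distance from S−P lag: d = Δt · v_P v_S / (v_P − v_S) = Δt · (6.72·3.42)/(6.72−3.42) ≈ 6.9644·Δt.
So d_YBH = 158.05, d_SAO = 326.72, d_TPNV = 342.38 km.
Circle about each station: (x − 145.1)² + (y + 179.7)² = 158.05²; (x + 177.9)² + (y + 142.5)² = 326.72²; (x + 172.0)² + (y − 145.6)² = 342.38².
Subtracting pairs of circle equations eliminates x²+y² and gives linear equations (the radical axes):
-646.0 x + 74.4 y = -83157.60
-634.2 x + 650.6 y = -94807.00
Solving the 2×2 system: x ≈ 126.1, y ≈ -22.8 km.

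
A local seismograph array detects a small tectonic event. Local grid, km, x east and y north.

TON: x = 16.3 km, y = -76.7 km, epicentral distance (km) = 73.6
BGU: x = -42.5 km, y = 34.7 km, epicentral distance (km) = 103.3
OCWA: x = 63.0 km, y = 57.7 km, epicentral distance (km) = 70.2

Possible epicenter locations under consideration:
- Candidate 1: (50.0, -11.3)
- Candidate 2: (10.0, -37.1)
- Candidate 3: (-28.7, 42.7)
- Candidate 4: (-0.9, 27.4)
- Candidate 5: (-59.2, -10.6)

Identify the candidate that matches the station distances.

Candidate 1

For each candidate, compare |candidate − station| to the reported distance:
Candidate 1: residuals TON 0.0, BGU 0.0, OCWA 0.0 → max 0.0 km
Candidate 2: residuals TON 33.5, BGU 14.4, OCWA 38.4 → max 38.4 km
Candidate 3: residuals TON 54.0, BGU 87.3, OCWA 22.7 → max 87.3 km
Candidate 4: residuals TON 31.9, BGU 61.1, OCWA 0.5 → max 61.1 km
Candidate 5: residuals TON 26.7, BGU 55.0, OCWA 69.8 → max 69.8 km
Only Candidate 1 has all residuals ≈ 0.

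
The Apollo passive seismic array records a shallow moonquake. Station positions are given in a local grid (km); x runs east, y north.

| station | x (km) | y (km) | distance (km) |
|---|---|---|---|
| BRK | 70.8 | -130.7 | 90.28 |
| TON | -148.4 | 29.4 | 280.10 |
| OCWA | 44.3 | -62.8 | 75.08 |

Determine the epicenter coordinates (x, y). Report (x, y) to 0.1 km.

Circle about each station: (x − 70.8)² + (y + 130.7)² = 90.28²; (x + 148.4)² + (y − 29.4)² = 280.10²; (x − 44.3)² + (y + 62.8)² = 75.08².
Subtracting the BRK equation from the TON and OCWA equations removes the quadratic terms:
-438.4 x + 320.2 y = -69513.74
-53.0 x + 135.8 y = -13675.33
Solving the 2×2 system: x ≈ 118.9, y ≈ -54.3 km.

118.9 km east, -54.3 km north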